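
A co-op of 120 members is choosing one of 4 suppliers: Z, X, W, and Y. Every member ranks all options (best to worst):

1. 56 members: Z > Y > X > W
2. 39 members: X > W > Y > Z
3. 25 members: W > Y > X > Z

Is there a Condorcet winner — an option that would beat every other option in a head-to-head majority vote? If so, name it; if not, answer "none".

Checking pairwise contests:
X beats Z 64–56.
Y beats X 81–39.
X beats W 95–25.
W beats Y 64–56.
Every option loses at least one head-to-head, so there is no Condorcet winner.

none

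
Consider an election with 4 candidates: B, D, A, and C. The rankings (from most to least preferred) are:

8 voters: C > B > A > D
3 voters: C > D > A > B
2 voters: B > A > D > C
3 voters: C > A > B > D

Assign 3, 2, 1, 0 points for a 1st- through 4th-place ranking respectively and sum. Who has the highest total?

B: 8·2 + 3·0 + 2·3 + 3·1 = 25
D: 8·0 + 3·2 + 2·1 + 3·0 = 8
A: 8·1 + 3·1 + 2·2 + 3·2 = 21
C: 8·3 + 3·3 + 2·0 + 3·3 = 42
C has the highest Borda score (42).

C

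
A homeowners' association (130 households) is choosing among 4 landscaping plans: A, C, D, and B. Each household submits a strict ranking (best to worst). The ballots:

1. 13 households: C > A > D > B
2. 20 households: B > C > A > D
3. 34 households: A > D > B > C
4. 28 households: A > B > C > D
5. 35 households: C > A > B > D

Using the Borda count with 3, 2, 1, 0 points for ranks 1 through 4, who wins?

A

A: 13·2 + 20·1 + 34·3 + 28·3 + 35·2 = 302
C: 13·3 + 20·2 + 34·0 + 28·1 + 35·3 = 212
D: 13·1 + 20·0 + 34·2 + 28·0 + 35·0 = 81
B: 13·0 + 20·3 + 34·1 + 28·2 + 35·1 = 185
A has the highest Borda score (302).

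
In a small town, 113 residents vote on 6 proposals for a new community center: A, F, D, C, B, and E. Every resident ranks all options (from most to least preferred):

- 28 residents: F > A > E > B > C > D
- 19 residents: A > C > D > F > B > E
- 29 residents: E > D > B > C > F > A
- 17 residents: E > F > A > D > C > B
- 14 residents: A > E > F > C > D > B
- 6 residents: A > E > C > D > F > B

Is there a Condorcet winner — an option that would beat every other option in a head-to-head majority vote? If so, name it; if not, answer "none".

none

Checking pairwise contests:
F beats A 74–39.
E beats F 66–47.
A beats D 84–29.
A beats C 84–29.
A beats B 84–29.
A beats E 67–46.
Every option loses at least one head-to-head, so there is no Condorcet winner.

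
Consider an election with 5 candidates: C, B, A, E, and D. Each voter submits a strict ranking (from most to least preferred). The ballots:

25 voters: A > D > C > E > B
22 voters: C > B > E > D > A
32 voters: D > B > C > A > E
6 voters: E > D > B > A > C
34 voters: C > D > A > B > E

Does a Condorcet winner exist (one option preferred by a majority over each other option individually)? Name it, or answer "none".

D vs C: 63–56 for D.
D vs B: 97–22 for D.
D vs A: 94–25 for D.
D vs E: 91–28 for D.
D beats every other option head-to-head.

D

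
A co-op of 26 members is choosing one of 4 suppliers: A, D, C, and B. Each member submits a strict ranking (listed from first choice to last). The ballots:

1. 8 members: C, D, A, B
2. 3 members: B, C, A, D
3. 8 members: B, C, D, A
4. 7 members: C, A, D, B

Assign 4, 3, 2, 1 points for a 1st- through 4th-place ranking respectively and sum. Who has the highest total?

C

A: 8·2 + 3·2 + 8·1 + 7·3 = 51
D: 8·3 + 3·1 + 8·2 + 7·2 = 57
C: 8·4 + 3·3 + 8·3 + 7·4 = 93
B: 8·1 + 3·4 + 8·4 + 7·1 = 59
C has the highest Borda score (93).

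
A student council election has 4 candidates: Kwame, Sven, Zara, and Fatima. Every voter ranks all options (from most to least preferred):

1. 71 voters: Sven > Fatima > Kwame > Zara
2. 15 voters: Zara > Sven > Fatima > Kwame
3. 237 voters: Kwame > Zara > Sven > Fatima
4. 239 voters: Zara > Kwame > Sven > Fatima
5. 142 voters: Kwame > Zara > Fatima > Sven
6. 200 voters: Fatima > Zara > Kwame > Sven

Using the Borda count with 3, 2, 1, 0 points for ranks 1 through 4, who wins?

Zara

Kwame: 71·1 + 15·0 + 237·3 + 239·2 + 142·3 + 200·1 = 1886
Sven: 71·3 + 15·2 + 237·1 + 239·1 + 142·0 + 200·0 = 719
Zara: 71·0 + 15·3 + 237·2 + 239·3 + 142·2 + 200·2 = 1920
Fatima: 71·2 + 15·1 + 237·0 + 239·0 + 142·1 + 200·3 = 899
Zara has the highest Borda score (1920).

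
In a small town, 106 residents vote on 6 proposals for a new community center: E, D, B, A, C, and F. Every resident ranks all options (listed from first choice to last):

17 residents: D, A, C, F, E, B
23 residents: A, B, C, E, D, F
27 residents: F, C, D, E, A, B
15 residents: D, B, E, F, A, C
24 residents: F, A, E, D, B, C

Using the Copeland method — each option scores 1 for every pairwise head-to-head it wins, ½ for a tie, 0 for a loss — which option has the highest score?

E: beats B; loses to D, A, C, and F → score 1.
D: beats E, B, A, C, and F → score 5.
B: beats C; loses to E, D, A, and F → score 1.
A: beats E, B, and C; loses to D and F → score 3.
C: beats E; loses to D, B, A, and F → score 1.
F: beats E, B, A, and C; loses to D → score 4.
D has the best pairwise record.

D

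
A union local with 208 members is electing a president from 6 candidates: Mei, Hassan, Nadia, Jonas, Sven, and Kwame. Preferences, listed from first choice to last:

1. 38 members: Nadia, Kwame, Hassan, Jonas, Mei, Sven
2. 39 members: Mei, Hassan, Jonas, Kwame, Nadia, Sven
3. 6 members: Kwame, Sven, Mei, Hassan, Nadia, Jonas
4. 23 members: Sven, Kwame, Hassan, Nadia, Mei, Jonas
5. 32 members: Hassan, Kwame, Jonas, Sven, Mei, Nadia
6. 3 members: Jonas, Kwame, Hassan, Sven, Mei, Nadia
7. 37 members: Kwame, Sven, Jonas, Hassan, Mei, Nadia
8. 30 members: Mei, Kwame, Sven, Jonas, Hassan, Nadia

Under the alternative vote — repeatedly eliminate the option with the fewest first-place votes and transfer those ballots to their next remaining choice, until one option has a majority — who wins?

Kwame

Round 1: Mei 69, Hassan 32, Nadia 38, Jonas 3, Sven 23, Kwame 43. Eliminate Jonas.
Round 2: Mei 69, Hassan 32, Nadia 38, Sven 23, Kwame 46. Eliminate Sven.
Round 3: Mei 69, Hassan 32, Nadia 38, Kwame 69. Eliminate Hassan.
Round 4: Mei 69, Nadia 38, Kwame 101. Eliminate Nadia.
Round 5: Mei 69, Kwame 139. Kwame has a majority.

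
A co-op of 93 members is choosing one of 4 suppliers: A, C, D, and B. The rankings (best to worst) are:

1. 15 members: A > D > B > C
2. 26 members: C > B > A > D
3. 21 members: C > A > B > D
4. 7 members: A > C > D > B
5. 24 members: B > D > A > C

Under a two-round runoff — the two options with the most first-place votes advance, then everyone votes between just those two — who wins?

Round 1 first-place votes: A 22, C 47, D 0, B 24.
C and B advance.
Runoff: C is preferred to B by 54 voters; B by 39.
C wins the runoff.

C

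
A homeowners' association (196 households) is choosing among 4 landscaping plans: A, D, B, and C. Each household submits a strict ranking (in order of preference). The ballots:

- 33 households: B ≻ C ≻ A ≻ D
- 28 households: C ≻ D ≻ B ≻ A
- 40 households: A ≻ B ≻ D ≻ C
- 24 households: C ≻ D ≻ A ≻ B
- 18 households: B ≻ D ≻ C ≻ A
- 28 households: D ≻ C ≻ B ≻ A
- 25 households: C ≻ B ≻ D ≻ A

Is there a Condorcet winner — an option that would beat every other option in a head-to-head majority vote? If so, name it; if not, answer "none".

C

C vs A: 156–40 for C.
C vs D: 110–86 for C.
C vs B: 105–91 for C.
C beats every other option head-to-head.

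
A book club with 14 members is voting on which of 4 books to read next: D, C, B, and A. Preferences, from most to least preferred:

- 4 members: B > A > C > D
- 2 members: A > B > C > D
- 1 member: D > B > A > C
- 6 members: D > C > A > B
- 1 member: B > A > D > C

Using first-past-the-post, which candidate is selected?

First-place votes: D 7, C 0, B 5, A 2.
D has the most first-place votes.

D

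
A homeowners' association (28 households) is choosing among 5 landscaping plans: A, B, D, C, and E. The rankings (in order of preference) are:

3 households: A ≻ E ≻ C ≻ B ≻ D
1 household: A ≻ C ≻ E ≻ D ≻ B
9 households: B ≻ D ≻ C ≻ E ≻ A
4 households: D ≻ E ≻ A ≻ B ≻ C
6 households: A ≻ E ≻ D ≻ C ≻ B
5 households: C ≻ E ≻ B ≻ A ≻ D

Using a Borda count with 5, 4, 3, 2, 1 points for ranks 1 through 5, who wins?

A: 3·5 + 1·5 + 9·1 + 4·3 + 6·5 + 5·2 = 81
B: 3·2 + 1·1 + 9·5 + 4·2 + 6·1 + 5·3 = 81
D: 3·1 + 1·2 + 9·4 + 4·5 + 6·3 + 5·1 = 84
C: 3·3 + 1·4 + 9·3 + 4·1 + 6·2 + 5·5 = 81
E: 3·4 + 1·3 + 9·2 + 4·4 + 6·4 + 5·4 = 93
E has the highest Borda score (93).

E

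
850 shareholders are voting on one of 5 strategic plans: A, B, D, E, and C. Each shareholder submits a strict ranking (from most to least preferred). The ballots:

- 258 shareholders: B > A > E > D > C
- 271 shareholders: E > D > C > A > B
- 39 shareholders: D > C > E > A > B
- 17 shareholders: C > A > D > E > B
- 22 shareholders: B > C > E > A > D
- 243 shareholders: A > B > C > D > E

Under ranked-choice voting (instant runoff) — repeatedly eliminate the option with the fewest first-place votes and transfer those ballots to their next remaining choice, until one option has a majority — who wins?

B

Round 1: A 243, B 280, D 39, E 271, C 17. Eliminate C.
Round 2: A 260, B 280, D 39, E 271. Eliminate D.
Round 3: A 260, B 280, E 310. Eliminate A.
Round 4: B 523, E 327. B has a majority.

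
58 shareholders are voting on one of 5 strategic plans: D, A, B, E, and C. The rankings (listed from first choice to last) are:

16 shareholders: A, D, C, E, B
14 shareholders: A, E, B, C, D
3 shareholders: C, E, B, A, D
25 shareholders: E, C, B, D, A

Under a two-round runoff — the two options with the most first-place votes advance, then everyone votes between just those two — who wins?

A

Round 1 first-place votes: D 0, A 30, B 0, E 25, C 3.
A and E advance.
Runoff: A is preferred to E by 30 voters; E by 28.
A wins the runoff.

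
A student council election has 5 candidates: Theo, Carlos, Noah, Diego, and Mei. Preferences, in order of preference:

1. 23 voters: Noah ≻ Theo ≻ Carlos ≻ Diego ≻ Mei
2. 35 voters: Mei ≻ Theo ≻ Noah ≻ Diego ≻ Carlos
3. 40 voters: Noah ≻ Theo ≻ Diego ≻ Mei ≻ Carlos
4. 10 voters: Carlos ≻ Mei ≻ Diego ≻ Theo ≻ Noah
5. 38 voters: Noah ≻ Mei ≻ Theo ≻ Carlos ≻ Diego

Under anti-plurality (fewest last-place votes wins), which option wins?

Last-place votes: Theo 0, Carlos 75, Noah 10, Diego 38, Mei 23.
Theo is ranked last by the fewest voters, so Theo wins.

Theo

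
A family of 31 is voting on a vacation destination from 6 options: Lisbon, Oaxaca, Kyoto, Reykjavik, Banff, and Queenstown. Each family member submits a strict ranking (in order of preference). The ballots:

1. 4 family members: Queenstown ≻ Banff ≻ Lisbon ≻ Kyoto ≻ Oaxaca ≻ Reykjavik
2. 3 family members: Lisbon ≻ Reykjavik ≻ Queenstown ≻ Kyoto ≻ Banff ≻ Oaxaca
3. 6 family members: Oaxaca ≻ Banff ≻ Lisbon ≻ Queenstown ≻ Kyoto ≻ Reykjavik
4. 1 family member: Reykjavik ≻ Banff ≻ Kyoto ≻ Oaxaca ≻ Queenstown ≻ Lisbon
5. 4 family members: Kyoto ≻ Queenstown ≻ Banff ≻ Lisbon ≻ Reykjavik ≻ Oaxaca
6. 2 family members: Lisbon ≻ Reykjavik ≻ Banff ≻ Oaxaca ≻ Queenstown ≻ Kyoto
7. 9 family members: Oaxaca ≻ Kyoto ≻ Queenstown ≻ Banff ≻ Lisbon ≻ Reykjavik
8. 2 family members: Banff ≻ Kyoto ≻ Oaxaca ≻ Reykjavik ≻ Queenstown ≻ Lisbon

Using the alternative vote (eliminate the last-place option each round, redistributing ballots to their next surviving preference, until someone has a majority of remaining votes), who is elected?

Round 1: Lisbon 5, Oaxaca 15, Kyoto 4, Reykjavik 1, Banff 2, Queenstown 4. Eliminate Reykjavik.
Round 2: Lisbon 5, Oaxaca 15, Kyoto 4, Banff 3, Queenstown 4. Eliminate Banff.
Round 3: Lisbon 5, Oaxaca 15, Kyoto 7, Queenstown 4. Eliminate Queenstown.
Round 4: Lisbon 9, Oaxaca 15, Kyoto 7. Eliminate Kyoto.
Round 5: Lisbon 13, Oaxaca 18. Oaxaca has a majority.

Oaxaca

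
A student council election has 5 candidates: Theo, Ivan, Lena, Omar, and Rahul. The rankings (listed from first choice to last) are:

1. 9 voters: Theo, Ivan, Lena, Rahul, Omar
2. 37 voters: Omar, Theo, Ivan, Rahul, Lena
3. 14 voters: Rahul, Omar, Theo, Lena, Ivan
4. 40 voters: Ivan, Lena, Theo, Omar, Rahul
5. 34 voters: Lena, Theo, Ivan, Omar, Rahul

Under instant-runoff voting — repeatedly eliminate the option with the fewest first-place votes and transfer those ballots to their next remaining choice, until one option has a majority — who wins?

Ivan

Round 1: Theo 9, Ivan 40, Lena 34, Omar 37, Rahul 14. Eliminate Theo.
Round 2: Ivan 49, Lena 34, Omar 37, Rahul 14. Eliminate Rahul.
Round 3: Ivan 49, Lena 34, Omar 51. Eliminate Lena.
Round 4: Ivan 83, Omar 51. Ivan has a majority.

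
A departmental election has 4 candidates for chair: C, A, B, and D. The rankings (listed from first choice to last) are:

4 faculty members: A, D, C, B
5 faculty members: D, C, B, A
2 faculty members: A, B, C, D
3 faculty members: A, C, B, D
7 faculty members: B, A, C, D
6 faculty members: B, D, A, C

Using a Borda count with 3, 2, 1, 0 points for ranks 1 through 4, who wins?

B

C: 4·1 + 5·2 + 2·1 + 3·2 + 7·1 + 6·0 = 29
A: 4·3 + 5·0 + 2·3 + 3·3 + 7·2 + 6·1 = 47
B: 4·0 + 5·1 + 2·2 + 3·1 + 7·3 + 6·3 = 51
D: 4·2 + 5·3 + 2·0 + 3·0 + 7·0 + 6·2 = 35
B has the highest Borda score (51).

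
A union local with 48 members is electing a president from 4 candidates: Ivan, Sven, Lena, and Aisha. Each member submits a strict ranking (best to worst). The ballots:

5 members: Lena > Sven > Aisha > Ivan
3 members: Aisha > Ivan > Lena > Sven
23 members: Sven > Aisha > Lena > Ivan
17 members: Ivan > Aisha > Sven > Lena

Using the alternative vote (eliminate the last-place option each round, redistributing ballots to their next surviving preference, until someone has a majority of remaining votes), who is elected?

Sven

Round 1: Ivan 17, Sven 23, Lena 5, Aisha 3. Eliminate Aisha.
Round 2: Ivan 20, Sven 23, Lena 5. Eliminate Lena.
Round 3: Ivan 20, Sven 28. Sven has a majority.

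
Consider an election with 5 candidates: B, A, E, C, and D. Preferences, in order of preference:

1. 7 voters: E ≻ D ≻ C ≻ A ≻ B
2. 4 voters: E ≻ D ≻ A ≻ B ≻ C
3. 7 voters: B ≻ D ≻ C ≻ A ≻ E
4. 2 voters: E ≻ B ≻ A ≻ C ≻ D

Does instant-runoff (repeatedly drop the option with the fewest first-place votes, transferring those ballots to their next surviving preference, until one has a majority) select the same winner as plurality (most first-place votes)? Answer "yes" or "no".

yes

Instant-runoff — R1 B 7, A 0, E 13, C 0, D 0 (E winner). Winner: E.
Plurality — first-place votes: B 7, A 0, E 13, C 0, D 0. Winner: E.
The two methods agree.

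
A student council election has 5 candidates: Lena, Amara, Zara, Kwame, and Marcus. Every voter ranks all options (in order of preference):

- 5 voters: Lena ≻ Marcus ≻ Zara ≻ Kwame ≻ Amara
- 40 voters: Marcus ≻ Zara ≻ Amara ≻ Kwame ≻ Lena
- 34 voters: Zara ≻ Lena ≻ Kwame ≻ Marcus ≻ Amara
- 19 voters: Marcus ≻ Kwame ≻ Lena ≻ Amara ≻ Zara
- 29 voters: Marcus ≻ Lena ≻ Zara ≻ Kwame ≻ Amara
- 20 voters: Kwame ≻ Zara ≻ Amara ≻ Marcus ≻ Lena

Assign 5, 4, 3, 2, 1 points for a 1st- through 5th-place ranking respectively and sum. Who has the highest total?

Marcus

Lena: 5·5 + 40·1 + 34·4 + 19·3 + 29·4 + 20·1 = 394
Amara: 5·1 + 40·3 + 34·1 + 19·2 + 29·1 + 20·3 = 286
Zara: 5·3 + 40·4 + 34·5 + 19·1 + 29·3 + 20·4 = 531
Kwame: 5·2 + 40·2 + 34·3 + 19·4 + 29·2 + 20·5 = 426
Marcus: 5·4 + 40·5 + 34·2 + 19·5 + 29·5 + 20·2 = 568
Marcus has the highest Borda score (568).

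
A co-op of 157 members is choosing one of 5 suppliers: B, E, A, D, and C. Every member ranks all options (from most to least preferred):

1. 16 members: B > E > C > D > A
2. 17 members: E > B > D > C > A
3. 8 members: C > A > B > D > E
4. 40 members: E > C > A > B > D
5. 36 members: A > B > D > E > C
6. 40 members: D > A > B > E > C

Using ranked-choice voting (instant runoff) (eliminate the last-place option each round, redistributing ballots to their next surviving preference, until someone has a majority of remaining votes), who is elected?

A

Round 1: B 16, E 57, A 36, D 40, C 8. Eliminate C.
Round 2: B 16, E 57, A 44, D 40. Eliminate B.
Round 3: E 73, A 44, D 40. Eliminate D.
Round 4: E 73, A 84. A has a majority.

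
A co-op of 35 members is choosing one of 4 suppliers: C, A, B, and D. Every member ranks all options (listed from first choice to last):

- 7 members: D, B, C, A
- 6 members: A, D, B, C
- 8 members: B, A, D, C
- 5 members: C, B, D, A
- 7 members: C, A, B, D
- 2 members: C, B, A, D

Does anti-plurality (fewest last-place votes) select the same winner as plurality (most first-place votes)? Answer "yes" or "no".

Anti-plurality — last-place votes: C 14, A 12, B 0, D 9. Winner: B.
Plurality — first-place votes: C 14, A 6, B 8, D 7. Winner: C.
The two methods disagree.

no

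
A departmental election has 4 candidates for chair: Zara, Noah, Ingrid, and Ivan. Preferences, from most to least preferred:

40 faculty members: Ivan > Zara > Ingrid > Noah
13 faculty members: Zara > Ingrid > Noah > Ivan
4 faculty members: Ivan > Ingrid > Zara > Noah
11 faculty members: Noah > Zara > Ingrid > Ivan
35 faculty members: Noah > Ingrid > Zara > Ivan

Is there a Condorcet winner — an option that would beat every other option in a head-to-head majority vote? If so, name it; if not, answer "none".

Zara

Zara vs Noah: 57–46 for Zara.
Zara vs Ingrid: 64–39 for Zara.
Zara vs Ivan: 59–44 for Zara.
Zara beats every other option head-to-head.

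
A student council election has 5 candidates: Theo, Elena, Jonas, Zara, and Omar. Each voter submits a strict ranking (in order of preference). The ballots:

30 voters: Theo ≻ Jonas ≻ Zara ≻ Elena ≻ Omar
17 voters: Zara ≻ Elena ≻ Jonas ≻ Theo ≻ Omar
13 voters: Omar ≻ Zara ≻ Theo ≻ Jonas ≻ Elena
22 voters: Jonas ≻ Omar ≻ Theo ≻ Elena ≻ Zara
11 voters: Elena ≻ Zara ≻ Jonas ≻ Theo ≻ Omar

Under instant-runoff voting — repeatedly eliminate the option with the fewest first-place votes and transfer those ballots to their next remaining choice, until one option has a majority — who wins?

Theo

Round 1: Theo 30, Elena 11, Jonas 22, Zara 17, Omar 13. Eliminate Elena.
Round 2: Theo 30, Jonas 22, Zara 28, Omar 13. Eliminate Omar.
Round 3: Theo 30, Jonas 22, Zara 41. Eliminate Jonas.
Round 4: Theo 52, Zara 41. Theo has a majority.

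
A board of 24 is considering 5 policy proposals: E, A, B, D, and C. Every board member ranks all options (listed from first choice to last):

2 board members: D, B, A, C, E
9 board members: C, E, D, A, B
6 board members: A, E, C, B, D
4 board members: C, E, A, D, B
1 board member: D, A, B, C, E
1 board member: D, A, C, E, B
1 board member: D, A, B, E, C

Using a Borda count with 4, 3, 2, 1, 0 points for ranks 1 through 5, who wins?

E: 2·0 + 9·3 + 6·3 + 4·3 + 1·0 + 1·1 + 1·1 = 59
A: 2·2 + 9·1 + 6·4 + 4·2 + 1·3 + 1·3 + 1·3 = 54
B: 2·3 + 9·0 + 6·1 + 4·0 + 1·2 + 1·0 + 1·2 = 16
D: 2·4 + 9·2 + 6·0 + 4·1 + 1·4 + 1·4 + 1·4 = 42
C: 2·1 + 9·4 + 6·2 + 4·4 + 1·1 + 1·2 + 1·0 = 69
C has the highest Borda score (69).

C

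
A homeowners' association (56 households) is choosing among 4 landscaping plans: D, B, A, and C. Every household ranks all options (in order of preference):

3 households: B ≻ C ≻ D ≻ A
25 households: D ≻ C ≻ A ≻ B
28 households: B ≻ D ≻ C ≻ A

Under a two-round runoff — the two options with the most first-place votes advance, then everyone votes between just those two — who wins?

B

Round 1 first-place votes: D 25, B 31, A 0, C 0.
B and D advance.
Runoff: B is preferred to D by 31 voters; D by 25.
B wins the runoff.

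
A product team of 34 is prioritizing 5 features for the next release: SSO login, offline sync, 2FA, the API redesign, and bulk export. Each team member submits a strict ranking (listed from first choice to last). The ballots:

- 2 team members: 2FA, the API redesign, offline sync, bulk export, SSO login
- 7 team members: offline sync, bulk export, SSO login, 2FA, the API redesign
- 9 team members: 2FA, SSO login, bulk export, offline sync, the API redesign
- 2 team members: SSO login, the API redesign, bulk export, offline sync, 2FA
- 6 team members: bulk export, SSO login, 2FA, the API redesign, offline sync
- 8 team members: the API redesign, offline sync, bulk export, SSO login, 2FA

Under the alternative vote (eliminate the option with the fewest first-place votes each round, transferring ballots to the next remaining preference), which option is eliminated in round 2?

Round 1: SSO login 2, offline sync 7, 2FA 11, the API redesign 8, bulk export 6. Eliminate SSO login.
Round 2: offline sync 7, 2FA 11, the API redesign 10, bulk export 6. Eliminate bulk export.

bulk export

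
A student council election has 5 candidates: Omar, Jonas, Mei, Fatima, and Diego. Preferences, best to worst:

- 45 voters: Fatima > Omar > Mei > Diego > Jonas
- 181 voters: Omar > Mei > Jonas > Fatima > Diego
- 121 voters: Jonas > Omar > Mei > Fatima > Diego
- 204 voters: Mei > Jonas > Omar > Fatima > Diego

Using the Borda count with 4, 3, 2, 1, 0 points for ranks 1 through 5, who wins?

Omar: 45·3 + 181·4 + 121·3 + 204·2 = 1630
Jonas: 45·0 + 181·2 + 121·4 + 204·3 = 1458
Mei: 45·2 + 181·3 + 121·2 + 204·4 = 1691
Fatima: 45·4 + 181·1 + 121·1 + 204·1 = 686
Diego: 45·1 + 181·0 + 121·0 + 204·0 = 45
Mei has the highest Borda score (1691).

Mei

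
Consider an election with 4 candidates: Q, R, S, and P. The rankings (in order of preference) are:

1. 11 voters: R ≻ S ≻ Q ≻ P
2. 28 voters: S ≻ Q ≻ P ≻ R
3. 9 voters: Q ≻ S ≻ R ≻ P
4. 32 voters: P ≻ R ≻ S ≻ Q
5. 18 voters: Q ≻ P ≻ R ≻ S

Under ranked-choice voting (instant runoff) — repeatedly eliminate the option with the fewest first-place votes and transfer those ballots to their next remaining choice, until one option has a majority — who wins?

Round 1: Q 27, R 11, S 28, P 32. Eliminate R.
Round 2: Q 27, S 39, P 32. Eliminate Q.
Round 3: S 48, P 50. P has a majority.

P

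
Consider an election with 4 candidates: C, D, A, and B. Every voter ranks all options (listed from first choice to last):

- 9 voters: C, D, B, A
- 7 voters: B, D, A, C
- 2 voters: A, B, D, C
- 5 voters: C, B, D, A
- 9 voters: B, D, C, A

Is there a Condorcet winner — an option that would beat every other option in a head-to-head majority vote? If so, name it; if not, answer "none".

B vs C: 18–14 for B.
B vs D: 23–9 for B.
B vs A: 30–2 for B.
B beats every other option head-to-head.

B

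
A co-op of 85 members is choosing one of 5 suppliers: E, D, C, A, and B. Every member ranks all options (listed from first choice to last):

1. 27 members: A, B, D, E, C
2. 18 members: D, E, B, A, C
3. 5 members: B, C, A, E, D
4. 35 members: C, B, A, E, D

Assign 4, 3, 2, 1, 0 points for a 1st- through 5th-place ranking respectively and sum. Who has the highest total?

E: 27·1 + 18·3 + 5·1 + 35·1 = 121
D: 27·2 + 18·4 + 5·0 + 35·0 = 126
C: 27·0 + 18·0 + 5·3 + 35·4 = 155
A: 27·4 + 18·1 + 5·2 + 35·2 = 206
B: 27·3 + 18·2 + 5·4 + 35·3 = 242
B has the highest Borda score (242).

B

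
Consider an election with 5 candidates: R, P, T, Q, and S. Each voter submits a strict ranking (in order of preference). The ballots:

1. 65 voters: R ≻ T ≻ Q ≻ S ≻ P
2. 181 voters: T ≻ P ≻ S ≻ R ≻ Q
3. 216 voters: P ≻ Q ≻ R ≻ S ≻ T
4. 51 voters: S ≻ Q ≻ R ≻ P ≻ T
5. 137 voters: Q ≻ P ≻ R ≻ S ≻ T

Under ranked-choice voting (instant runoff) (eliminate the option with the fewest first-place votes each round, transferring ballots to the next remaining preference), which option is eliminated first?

S

Round 1: R 65, P 216, T 181, Q 137, S 51. Eliminate S.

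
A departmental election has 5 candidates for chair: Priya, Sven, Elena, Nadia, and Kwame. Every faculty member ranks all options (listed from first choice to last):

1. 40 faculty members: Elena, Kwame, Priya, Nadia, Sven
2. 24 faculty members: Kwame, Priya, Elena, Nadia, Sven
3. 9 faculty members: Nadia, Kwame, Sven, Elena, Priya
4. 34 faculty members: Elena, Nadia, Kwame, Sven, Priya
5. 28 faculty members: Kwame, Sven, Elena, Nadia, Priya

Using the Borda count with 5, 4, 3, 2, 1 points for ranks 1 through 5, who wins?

Kwame

Priya: 40·3 + 24·4 + 9·1 + 34·1 + 28·1 = 287
Sven: 40·1 + 24·1 + 9·3 + 34·2 + 28·4 = 271
Elena: 40·5 + 24·3 + 9·2 + 34·5 + 28·3 = 544
Nadia: 40·2 + 24·2 + 9·5 + 34·4 + 28·2 = 365
Kwame: 40·4 + 24·5 + 9·4 + 34·3 + 28·5 = 558
Kwame has the highest Borda score (558).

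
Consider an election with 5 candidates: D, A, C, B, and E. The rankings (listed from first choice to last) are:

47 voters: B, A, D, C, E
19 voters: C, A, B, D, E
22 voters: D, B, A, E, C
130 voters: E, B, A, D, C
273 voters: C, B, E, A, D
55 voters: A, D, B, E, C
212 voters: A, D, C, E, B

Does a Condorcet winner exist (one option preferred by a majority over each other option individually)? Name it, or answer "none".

Checking pairwise contests:
A beats D 736–22.
B beats A 472–286.
D beats C 466–292.
C beats B 504–254.
C beats E 551–207.
Every option loses at least one head-to-head, so there is no Condorcet winner.

none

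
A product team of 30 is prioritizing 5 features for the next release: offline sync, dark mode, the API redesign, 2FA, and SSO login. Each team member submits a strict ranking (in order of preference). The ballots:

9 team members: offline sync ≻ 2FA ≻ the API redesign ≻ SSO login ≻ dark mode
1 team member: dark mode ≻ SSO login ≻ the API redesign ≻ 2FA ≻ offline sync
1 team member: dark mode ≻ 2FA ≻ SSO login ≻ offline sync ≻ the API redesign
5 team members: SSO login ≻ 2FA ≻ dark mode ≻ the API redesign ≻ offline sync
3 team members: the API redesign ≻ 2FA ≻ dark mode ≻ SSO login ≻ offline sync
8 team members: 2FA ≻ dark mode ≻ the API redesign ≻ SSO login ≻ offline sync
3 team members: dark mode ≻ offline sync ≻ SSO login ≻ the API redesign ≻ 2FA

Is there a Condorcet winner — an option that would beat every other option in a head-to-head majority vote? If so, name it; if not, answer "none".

2FA

2FA vs offline sync: 18–12 for 2FA.
2FA vs dark mode: 25–5 for 2FA.
2FA vs the API redesign: 23–7 for 2FA.
2FA vs SSO login: 21–9 for 2FA.
2FA beats every other option head-to-head.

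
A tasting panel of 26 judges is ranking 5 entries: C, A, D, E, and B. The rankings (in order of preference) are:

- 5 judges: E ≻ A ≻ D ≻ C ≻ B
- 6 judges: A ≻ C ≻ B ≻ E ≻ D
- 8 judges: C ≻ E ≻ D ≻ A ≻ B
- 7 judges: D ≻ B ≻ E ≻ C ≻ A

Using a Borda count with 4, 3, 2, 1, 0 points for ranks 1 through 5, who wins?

C: 5·1 + 6·3 + 8·4 + 7·1 = 62
A: 5·3 + 6·4 + 8·1 + 7·0 = 47
D: 5·2 + 6·0 + 8·2 + 7·4 = 54
E: 5·4 + 6·1 + 8·3 + 7·2 = 64
B: 5·0 + 6·2 + 8·0 + 7·3 = 33
E has the highest Borda score (64).

E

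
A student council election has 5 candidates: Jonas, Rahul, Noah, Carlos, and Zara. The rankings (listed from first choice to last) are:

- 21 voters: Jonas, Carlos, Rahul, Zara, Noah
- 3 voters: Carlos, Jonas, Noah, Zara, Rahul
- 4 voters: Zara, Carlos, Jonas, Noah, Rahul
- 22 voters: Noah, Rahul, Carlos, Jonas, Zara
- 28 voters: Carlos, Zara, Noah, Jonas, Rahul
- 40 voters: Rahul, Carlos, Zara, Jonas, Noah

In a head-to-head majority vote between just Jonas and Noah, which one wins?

Jonas

Voters preferring Jonas to Noah: 68; preferring Noah to Jonas: 50.
Jonas wins the head-to-head.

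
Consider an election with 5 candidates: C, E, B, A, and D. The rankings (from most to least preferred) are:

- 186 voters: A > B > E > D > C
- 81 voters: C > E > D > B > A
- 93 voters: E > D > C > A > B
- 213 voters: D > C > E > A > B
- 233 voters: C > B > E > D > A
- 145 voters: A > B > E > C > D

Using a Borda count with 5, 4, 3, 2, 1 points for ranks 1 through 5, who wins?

C

C: 186·1 + 81·5 + 93·3 + 213·4 + 233·5 + 145·2 = 3177
E: 186·3 + 81·4 + 93·5 + 213·3 + 233·3 + 145·3 = 3120
B: 186·4 + 81·2 + 93·1 + 213·1 + 233·4 + 145·4 = 2724
A: 186·5 + 81·1 + 93·2 + 213·2 + 233·1 + 145·5 = 2581
D: 186·2 + 81·3 + 93·4 + 213·5 + 233·2 + 145·1 = 2663
C has the highest Borda score (3177).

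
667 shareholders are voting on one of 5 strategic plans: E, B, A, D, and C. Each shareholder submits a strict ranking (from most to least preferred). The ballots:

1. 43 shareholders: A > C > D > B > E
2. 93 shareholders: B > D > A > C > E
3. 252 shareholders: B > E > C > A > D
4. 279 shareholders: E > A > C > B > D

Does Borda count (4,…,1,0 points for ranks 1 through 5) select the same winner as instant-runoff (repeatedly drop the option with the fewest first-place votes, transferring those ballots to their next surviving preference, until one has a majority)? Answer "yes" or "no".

no

Borda — scores: E 1872, B 1702, A 1447, D 365, C 1284. Winner: E.
Instant-runoff — R1 E 279, B 345, A 43, D 0, C 0 (B winner). Winner: B.
The two methods disagree.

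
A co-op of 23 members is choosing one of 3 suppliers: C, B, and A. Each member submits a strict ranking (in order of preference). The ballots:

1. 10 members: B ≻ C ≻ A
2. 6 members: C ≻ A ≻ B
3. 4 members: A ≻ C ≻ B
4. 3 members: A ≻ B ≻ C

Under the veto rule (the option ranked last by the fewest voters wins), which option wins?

Last-place votes: C 3, B 10, A 10.
C is ranked last by the fewest voters, so C wins.

C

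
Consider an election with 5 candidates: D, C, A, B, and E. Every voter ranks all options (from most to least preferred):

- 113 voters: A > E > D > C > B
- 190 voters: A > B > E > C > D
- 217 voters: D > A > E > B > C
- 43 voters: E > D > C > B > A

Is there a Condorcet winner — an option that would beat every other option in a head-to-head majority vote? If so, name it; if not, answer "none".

A

A vs D: 303–260 for A.
A vs C: 520–43 for A.
A vs B: 520–43 for A.
A vs E: 520–43 for A.
A beats every other option head-to-head.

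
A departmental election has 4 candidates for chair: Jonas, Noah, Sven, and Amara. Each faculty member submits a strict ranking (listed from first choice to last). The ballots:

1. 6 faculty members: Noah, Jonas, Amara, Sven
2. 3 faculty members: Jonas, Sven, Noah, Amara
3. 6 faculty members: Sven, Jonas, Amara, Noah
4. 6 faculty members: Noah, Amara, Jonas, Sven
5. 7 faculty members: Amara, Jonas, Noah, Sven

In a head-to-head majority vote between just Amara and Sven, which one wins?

Voters preferring Amara to Sven: 19; preferring Sven to Amara: 9.
Amara wins the head-to-head.

Amara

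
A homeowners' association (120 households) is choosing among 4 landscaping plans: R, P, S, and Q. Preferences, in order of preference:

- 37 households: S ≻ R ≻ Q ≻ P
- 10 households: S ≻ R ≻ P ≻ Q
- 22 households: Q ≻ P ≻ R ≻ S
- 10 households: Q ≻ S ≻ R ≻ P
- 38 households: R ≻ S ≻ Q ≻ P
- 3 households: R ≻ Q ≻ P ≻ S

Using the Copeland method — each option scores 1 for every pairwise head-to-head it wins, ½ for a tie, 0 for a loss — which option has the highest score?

R: beats P, S, and Q → score 3.
P: loses to R, S, and Q → score 0.
S: beats P and Q; loses to R → score 2.
Q: beats P; loses to R and S → score 1.
R has the best pairwise record.

R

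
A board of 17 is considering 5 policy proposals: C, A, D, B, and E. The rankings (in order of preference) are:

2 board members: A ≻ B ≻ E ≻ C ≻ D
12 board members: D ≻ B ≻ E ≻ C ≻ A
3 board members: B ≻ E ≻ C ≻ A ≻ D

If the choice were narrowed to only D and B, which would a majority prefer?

Voters preferring D to B: 12; preferring B to D: 5.
D wins the head-to-head.

D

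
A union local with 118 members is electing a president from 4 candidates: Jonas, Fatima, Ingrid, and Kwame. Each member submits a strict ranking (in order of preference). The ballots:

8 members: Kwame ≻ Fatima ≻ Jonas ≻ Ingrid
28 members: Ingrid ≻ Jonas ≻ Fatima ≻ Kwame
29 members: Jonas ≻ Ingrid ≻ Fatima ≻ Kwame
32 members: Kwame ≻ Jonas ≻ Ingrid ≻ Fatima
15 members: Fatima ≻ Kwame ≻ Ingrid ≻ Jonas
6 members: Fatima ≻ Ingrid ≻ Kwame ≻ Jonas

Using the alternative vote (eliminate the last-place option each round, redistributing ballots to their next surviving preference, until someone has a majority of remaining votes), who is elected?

Round 1: Jonas 29, Fatima 21, Ingrid 28, Kwame 40. Eliminate Fatima.
Round 2: Jonas 29, Ingrid 34, Kwame 55. Eliminate Jonas.
Round 3: Ingrid 63, Kwame 55. Ingrid has a majority.

Ingrid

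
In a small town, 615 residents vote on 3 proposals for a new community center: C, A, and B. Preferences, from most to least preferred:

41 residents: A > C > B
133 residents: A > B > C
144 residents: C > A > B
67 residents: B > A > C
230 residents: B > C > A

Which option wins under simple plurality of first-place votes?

B

First-place votes: C 144, A 174, B 297.
B has the most first-place votes.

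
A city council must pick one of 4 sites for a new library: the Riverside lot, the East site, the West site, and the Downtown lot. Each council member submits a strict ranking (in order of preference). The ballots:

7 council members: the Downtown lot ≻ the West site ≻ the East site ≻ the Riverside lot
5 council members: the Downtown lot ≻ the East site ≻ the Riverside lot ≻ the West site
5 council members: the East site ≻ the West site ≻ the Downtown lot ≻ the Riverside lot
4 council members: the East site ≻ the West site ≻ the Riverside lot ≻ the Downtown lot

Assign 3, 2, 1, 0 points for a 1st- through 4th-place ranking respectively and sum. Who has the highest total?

the East site

the Riverside lot: 7·0 + 5·1 + 5·0 + 4·1 = 9
the East site: 7·1 + 5·2 + 5·3 + 4·3 = 44
the West site: 7·2 + 5·0 + 5·2 + 4·2 = 32
the Downtown lot: 7·3 + 5·3 + 5·1 + 4·0 = 41
the East site has the highest Borda score (44).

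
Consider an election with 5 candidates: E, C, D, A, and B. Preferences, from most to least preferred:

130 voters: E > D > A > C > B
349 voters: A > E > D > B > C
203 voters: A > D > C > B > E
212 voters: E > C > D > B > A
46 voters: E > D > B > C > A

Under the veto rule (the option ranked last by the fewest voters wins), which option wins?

Last-place votes: E 203, C 349, D 0, A 258, B 130.
D is ranked last by the fewest voters, so D wins.

D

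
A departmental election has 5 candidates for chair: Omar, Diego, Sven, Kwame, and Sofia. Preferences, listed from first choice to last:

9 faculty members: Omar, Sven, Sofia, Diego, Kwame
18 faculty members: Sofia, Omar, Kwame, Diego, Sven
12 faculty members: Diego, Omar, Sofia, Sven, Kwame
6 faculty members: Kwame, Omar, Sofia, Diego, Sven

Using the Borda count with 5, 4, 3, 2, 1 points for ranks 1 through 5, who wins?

Omar

Omar: 9·5 + 18·4 + 12·4 + 6·4 = 189
Diego: 9·2 + 18·2 + 12·5 + 6·2 = 126
Sven: 9·4 + 18·1 + 12·2 + 6·1 = 84
Kwame: 9·1 + 18·3 + 12·1 + 6·5 = 105
Sofia: 9·3 + 18·5 + 12·3 + 6·3 = 171
Omar has the highest Borda score (189).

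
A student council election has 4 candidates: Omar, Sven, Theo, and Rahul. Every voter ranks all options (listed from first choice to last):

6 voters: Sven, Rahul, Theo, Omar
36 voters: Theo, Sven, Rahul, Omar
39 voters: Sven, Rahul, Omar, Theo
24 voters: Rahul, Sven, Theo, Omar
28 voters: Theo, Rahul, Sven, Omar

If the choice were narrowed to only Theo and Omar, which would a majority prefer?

Voters preferring Theo to Omar: 94; preferring Omar to Theo: 39.
Theo wins the head-to-head.

Theo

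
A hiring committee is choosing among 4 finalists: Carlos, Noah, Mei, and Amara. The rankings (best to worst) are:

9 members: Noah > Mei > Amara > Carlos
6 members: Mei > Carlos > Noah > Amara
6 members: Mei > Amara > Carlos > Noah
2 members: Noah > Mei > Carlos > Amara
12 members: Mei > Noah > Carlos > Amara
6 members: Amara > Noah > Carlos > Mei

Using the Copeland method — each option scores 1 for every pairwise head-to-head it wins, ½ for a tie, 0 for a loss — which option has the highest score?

Mei

Carlos: loses to Noah, Mei, and Amara → score 0.
Noah: beats Carlos and Amara; loses to Mei → score 2.
Mei: beats Carlos, Noah, and Amara → score 3.
Amara: beats Carlos; loses to Noah and Mei → score 1.
Mei has the best pairwise record.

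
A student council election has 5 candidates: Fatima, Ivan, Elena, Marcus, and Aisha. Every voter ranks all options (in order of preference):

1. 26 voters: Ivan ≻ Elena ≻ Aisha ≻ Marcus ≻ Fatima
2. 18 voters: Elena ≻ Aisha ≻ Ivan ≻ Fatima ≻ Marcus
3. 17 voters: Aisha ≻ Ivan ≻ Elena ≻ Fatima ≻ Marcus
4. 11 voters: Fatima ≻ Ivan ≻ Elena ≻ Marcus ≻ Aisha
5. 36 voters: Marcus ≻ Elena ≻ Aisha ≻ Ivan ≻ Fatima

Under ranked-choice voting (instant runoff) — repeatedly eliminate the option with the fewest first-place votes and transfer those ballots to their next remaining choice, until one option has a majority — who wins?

Round 1: Fatima 11, Ivan 26, Elena 18, Marcus 36, Aisha 17. Eliminate Fatima.
Round 2: Ivan 37, Elena 18, Marcus 36, Aisha 17. Eliminate Aisha.
Round 3: Ivan 54, Elena 18, Marcus 36. Eliminate Elena.
Round 4: Ivan 72, Marcus 36. Ivan has a majority.

Ivan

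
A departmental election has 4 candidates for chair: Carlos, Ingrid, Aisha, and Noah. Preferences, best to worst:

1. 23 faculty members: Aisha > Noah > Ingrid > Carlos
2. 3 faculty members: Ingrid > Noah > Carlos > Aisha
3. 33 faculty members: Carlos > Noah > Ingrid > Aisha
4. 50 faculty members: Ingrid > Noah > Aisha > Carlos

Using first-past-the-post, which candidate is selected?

Ingrid

First-place votes: Carlos 33, Ingrid 53, Aisha 23, Noah 0.
Ingrid has the most first-place votes.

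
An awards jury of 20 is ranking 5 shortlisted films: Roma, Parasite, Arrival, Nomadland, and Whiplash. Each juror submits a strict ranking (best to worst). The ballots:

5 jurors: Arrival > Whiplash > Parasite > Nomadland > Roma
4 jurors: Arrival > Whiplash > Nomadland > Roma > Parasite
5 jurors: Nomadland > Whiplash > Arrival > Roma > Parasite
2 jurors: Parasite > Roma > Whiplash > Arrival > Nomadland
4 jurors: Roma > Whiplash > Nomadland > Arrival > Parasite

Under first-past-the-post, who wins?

First-place votes: Roma 4, Parasite 2, Arrival 9, Nomadland 5, Whiplash 0.
Arrival has the most first-place votes.

Arrival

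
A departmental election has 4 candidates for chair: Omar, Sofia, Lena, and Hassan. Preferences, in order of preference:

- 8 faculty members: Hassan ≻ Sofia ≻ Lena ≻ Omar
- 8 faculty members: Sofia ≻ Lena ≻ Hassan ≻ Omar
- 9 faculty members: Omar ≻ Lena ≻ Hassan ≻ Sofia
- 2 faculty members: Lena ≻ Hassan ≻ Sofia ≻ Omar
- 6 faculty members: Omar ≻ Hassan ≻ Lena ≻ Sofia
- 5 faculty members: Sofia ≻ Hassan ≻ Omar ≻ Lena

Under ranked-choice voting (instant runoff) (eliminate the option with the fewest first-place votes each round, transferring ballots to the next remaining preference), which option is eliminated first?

Round 1: Omar 15, Sofia 13, Lena 2, Hassan 8. Eliminate Lena.

Lena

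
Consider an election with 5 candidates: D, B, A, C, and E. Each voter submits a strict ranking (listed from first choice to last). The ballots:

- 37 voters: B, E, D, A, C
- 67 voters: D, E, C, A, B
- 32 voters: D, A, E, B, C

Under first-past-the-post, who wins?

D

First-place votes: D 99, B 37, A 0, C 0, E 0.
D has the most first-place votes.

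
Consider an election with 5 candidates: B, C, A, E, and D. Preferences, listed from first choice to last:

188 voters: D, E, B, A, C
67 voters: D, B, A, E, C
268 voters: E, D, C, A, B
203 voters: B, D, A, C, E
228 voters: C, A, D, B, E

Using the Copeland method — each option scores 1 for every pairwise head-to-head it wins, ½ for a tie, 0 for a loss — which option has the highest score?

B: beats E; loses to C, A, and D → score 1.
C: beats B and A; loses to E and D → score 2.
A: beats B and E; loses to C and D → score 2.
E: beats C; loses to B, A, and D → score 1.
D: beats B, C, A, and E → score 4.
D has the best pairwise record.

D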